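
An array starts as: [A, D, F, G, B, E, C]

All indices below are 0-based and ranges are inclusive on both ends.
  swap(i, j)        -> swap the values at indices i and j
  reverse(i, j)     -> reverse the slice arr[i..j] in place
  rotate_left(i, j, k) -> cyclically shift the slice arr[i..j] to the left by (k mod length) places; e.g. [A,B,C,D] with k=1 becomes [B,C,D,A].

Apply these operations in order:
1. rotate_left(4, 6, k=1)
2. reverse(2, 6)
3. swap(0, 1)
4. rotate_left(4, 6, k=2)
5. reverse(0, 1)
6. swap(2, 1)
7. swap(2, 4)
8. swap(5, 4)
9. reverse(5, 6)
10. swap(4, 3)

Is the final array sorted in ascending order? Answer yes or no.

After 1 (rotate_left(4, 6, k=1)): [A, D, F, G, E, C, B]
After 2 (reverse(2, 6)): [A, D, B, C, E, G, F]
After 3 (swap(0, 1)): [D, A, B, C, E, G, F]
After 4 (rotate_left(4, 6, k=2)): [D, A, B, C, F, E, G]
After 5 (reverse(0, 1)): [A, D, B, C, F, E, G]
After 6 (swap(2, 1)): [A, B, D, C, F, E, G]
After 7 (swap(2, 4)): [A, B, F, C, D, E, G]
After 8 (swap(5, 4)): [A, B, F, C, E, D, G]
After 9 (reverse(5, 6)): [A, B, F, C, E, G, D]
After 10 (swap(4, 3)): [A, B, F, E, C, G, D]

Answer: no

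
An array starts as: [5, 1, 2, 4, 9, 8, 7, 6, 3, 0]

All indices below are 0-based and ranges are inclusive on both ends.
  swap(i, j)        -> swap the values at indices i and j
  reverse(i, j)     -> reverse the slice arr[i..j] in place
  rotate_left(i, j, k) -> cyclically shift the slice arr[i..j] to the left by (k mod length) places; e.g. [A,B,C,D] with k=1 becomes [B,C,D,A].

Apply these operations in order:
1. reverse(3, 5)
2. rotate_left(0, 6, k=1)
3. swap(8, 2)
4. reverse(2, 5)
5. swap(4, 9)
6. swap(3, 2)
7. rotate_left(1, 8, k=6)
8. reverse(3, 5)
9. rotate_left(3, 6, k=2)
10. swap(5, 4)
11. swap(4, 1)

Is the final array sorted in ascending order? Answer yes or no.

After 1 (reverse(3, 5)): [5, 1, 2, 8, 9, 4, 7, 6, 3, 0]
After 2 (rotate_left(0, 6, k=1)): [1, 2, 8, 9, 4, 7, 5, 6, 3, 0]
After 3 (swap(8, 2)): [1, 2, 3, 9, 4, 7, 5, 6, 8, 0]
After 4 (reverse(2, 5)): [1, 2, 7, 4, 9, 3, 5, 6, 8, 0]
After 5 (swap(4, 9)): [1, 2, 7, 4, 0, 3, 5, 6, 8, 9]
After 6 (swap(3, 2)): [1, 2, 4, 7, 0, 3, 5, 6, 8, 9]
After 7 (rotate_left(1, 8, k=6)): [1, 6, 8, 2, 4, 7, 0, 3, 5, 9]
After 8 (reverse(3, 5)): [1, 6, 8, 7, 4, 2, 0, 3, 5, 9]
After 9 (rotate_left(3, 6, k=2)): [1, 6, 8, 2, 0, 7, 4, 3, 5, 9]
After 10 (swap(5, 4)): [1, 6, 8, 2, 7, 0, 4, 3, 5, 9]
After 11 (swap(4, 1)): [1, 7, 8, 2, 6, 0, 4, 3, 5, 9]

Answer: no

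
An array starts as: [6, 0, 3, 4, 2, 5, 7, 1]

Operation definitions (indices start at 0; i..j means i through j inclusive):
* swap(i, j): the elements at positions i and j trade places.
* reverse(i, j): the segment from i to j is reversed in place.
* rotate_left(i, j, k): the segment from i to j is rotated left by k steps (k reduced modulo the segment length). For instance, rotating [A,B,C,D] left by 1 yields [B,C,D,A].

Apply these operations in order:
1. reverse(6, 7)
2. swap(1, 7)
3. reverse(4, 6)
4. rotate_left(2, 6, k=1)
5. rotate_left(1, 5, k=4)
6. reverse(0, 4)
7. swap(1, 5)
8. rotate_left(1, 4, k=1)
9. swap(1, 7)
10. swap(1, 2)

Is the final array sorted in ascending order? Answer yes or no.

Answer: no

Derivation:
After 1 (reverse(6, 7)): [6, 0, 3, 4, 2, 5, 1, 7]
After 2 (swap(1, 7)): [6, 7, 3, 4, 2, 5, 1, 0]
After 3 (reverse(4, 6)): [6, 7, 3, 4, 1, 5, 2, 0]
After 4 (rotate_left(2, 6, k=1)): [6, 7, 4, 1, 5, 2, 3, 0]
After 5 (rotate_left(1, 5, k=4)): [6, 2, 7, 4, 1, 5, 3, 0]
After 6 (reverse(0, 4)): [1, 4, 7, 2, 6, 5, 3, 0]
After 7 (swap(1, 5)): [1, 5, 7, 2, 6, 4, 3, 0]
After 8 (rotate_left(1, 4, k=1)): [1, 7, 2, 6, 5, 4, 3, 0]
After 9 (swap(1, 7)): [1, 0, 2, 6, 5, 4, 3, 7]
After 10 (swap(1, 2)): [1, 2, 0, 6, 5, 4, 3, 7]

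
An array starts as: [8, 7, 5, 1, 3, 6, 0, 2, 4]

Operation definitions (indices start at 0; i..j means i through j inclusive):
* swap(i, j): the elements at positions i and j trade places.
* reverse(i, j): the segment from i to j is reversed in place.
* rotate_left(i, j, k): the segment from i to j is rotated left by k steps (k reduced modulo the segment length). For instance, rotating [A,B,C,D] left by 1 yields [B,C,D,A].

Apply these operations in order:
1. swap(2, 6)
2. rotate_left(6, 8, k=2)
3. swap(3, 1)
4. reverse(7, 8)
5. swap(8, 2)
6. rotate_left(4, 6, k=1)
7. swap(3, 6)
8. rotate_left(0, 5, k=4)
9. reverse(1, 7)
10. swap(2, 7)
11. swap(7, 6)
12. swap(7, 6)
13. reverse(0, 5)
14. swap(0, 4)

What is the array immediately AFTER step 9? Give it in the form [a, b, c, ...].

Answer: [6, 2, 7, 3, 5, 1, 8, 4, 0]

Derivation:
After 1 (swap(2, 6)): [8, 7, 0, 1, 3, 6, 5, 2, 4]
After 2 (rotate_left(6, 8, k=2)): [8, 7, 0, 1, 3, 6, 4, 5, 2]
After 3 (swap(3, 1)): [8, 1, 0, 7, 3, 6, 4, 5, 2]
After 4 (reverse(7, 8)): [8, 1, 0, 7, 3, 6, 4, 2, 5]
After 5 (swap(8, 2)): [8, 1, 5, 7, 3, 6, 4, 2, 0]
After 6 (rotate_left(4, 6, k=1)): [8, 1, 5, 7, 6, 4, 3, 2, 0]
After 7 (swap(3, 6)): [8, 1, 5, 3, 6, 4, 7, 2, 0]
After 8 (rotate_left(0, 5, k=4)): [6, 4, 8, 1, 5, 3, 7, 2, 0]
After 9 (reverse(1, 7)): [6, 2, 7, 3, 5, 1, 8, 4, 0]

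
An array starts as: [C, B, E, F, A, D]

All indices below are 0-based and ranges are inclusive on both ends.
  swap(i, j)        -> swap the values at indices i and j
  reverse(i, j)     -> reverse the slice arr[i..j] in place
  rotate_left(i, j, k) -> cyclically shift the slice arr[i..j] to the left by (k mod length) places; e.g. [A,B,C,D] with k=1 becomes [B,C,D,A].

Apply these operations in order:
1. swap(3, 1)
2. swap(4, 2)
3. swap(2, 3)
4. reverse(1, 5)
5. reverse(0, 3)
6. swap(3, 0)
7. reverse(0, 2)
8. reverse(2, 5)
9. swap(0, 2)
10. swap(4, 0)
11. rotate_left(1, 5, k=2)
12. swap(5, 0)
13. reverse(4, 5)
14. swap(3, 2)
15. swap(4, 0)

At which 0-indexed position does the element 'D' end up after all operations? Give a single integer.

Answer: 4

Derivation:
After 1 (swap(3, 1)): [C, F, E, B, A, D]
After 2 (swap(4, 2)): [C, F, A, B, E, D]
After 3 (swap(2, 3)): [C, F, B, A, E, D]
After 4 (reverse(1, 5)): [C, D, E, A, B, F]
After 5 (reverse(0, 3)): [A, E, D, C, B, F]
After 6 (swap(3, 0)): [C, E, D, A, B, F]
After 7 (reverse(0, 2)): [D, E, C, A, B, F]
After 8 (reverse(2, 5)): [D, E, F, B, A, C]
After 9 (swap(0, 2)): [F, E, D, B, A, C]
After 10 (swap(4, 0)): [A, E, D, B, F, C]
After 11 (rotate_left(1, 5, k=2)): [A, B, F, C, E, D]
After 12 (swap(5, 0)): [D, B, F, C, E, A]
After 13 (reverse(4, 5)): [D, B, F, C, A, E]
After 14 (swap(3, 2)): [D, B, C, F, A, E]
After 15 (swap(4, 0)): [A, B, C, F, D, E]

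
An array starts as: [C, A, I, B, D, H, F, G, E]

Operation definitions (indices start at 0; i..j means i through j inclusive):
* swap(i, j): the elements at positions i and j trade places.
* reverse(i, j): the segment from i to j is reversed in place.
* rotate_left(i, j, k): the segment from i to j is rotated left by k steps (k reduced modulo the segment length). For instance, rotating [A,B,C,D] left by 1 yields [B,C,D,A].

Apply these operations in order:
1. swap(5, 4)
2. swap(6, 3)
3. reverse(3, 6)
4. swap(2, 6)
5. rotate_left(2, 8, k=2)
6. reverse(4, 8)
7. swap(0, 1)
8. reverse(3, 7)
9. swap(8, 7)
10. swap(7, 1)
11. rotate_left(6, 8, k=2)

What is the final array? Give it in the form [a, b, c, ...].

Answer: [A, I, D, G, E, F, H, B, C]

Derivation:
After 1 (swap(5, 4)): [C, A, I, B, H, D, F, G, E]
After 2 (swap(6, 3)): [C, A, I, F, H, D, B, G, E]
After 3 (reverse(3, 6)): [C, A, I, B, D, H, F, G, E]
After 4 (swap(2, 6)): [C, A, F, B, D, H, I, G, E]
After 5 (rotate_left(2, 8, k=2)): [C, A, D, H, I, G, E, F, B]
After 6 (reverse(4, 8)): [C, A, D, H, B, F, E, G, I]
After 7 (swap(0, 1)): [A, C, D, H, B, F, E, G, I]
After 8 (reverse(3, 7)): [A, C, D, G, E, F, B, H, I]
After 9 (swap(8, 7)): [A, C, D, G, E, F, B, I, H]
After 10 (swap(7, 1)): [A, I, D, G, E, F, B, C, H]
After 11 (rotate_left(6, 8, k=2)): [A, I, D, G, E, F, H, B, C]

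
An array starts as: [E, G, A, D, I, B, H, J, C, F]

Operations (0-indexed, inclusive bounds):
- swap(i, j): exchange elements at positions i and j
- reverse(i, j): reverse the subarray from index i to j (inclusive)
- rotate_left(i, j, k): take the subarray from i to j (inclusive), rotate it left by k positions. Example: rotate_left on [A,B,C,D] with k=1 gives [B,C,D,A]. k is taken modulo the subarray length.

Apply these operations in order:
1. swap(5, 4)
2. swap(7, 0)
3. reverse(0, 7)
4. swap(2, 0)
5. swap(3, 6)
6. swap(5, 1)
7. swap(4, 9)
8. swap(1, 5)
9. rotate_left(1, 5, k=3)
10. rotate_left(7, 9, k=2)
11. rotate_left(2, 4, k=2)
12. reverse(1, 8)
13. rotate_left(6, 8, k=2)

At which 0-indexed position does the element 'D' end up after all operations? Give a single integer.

Answer: 2

Derivation:
After 1 (swap(5, 4)): [E, G, A, D, B, I, H, J, C, F]
After 2 (swap(7, 0)): [J, G, A, D, B, I, H, E, C, F]
After 3 (reverse(0, 7)): [E, H, I, B, D, A, G, J, C, F]
After 4 (swap(2, 0)): [I, H, E, B, D, A, G, J, C, F]
After 5 (swap(3, 6)): [I, H, E, G, D, A, B, J, C, F]
After 6 (swap(5, 1)): [I, A, E, G, D, H, B, J, C, F]
After 7 (swap(4, 9)): [I, A, E, G, F, H, B, J, C, D]
After 8 (swap(1, 5)): [I, H, E, G, F, A, B, J, C, D]
After 9 (rotate_left(1, 5, k=3)): [I, F, A, H, E, G, B, J, C, D]
After 10 (rotate_left(7, 9, k=2)): [I, F, A, H, E, G, B, D, J, C]
After 11 (rotate_left(2, 4, k=2)): [I, F, E, A, H, G, B, D, J, C]
After 12 (reverse(1, 8)): [I, J, D, B, G, H, A, E, F, C]
After 13 (rotate_left(6, 8, k=2)): [I, J, D, B, G, H, F, A, E, C]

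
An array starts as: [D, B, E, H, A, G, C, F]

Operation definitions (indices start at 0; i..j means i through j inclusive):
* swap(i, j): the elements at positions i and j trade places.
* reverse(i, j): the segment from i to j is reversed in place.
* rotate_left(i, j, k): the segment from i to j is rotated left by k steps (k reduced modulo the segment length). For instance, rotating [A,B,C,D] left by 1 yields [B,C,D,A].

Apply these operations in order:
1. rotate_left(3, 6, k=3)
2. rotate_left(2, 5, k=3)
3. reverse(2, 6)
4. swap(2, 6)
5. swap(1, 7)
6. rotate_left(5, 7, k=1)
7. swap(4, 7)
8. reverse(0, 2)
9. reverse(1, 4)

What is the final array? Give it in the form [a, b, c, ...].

Answer: [A, E, H, D, F, G, B, C]

Derivation:
After 1 (rotate_left(3, 6, k=3)): [D, B, E, C, H, A, G, F]
After 2 (rotate_left(2, 5, k=3)): [D, B, A, E, C, H, G, F]
After 3 (reverse(2, 6)): [D, B, G, H, C, E, A, F]
After 4 (swap(2, 6)): [D, B, A, H, C, E, G, F]
After 5 (swap(1, 7)): [D, F, A, H, C, E, G, B]
After 6 (rotate_left(5, 7, k=1)): [D, F, A, H, C, G, B, E]
After 7 (swap(4, 7)): [D, F, A, H, E, G, B, C]
After 8 (reverse(0, 2)): [A, F, D, H, E, G, B, C]
After 9 (reverse(1, 4)): [A, E, H, D, F, G, B, C]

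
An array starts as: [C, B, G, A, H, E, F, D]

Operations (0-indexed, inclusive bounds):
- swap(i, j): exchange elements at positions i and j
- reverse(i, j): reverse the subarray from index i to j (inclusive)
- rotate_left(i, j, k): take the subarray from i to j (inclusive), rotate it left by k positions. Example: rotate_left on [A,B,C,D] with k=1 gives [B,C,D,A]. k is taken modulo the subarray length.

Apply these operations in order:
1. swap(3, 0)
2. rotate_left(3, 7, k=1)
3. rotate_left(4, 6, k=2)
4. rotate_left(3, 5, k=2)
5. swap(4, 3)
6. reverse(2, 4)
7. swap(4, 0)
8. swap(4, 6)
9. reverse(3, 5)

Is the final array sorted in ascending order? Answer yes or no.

After 1 (swap(3, 0)): [A, B, G, C, H, E, F, D]
After 2 (rotate_left(3, 7, k=1)): [A, B, G, H, E, F, D, C]
After 3 (rotate_left(4, 6, k=2)): [A, B, G, H, D, E, F, C]
After 4 (rotate_left(3, 5, k=2)): [A, B, G, E, H, D, F, C]
After 5 (swap(4, 3)): [A, B, G, H, E, D, F, C]
After 6 (reverse(2, 4)): [A, B, E, H, G, D, F, C]
After 7 (swap(4, 0)): [G, B, E, H, A, D, F, C]
After 8 (swap(4, 6)): [G, B, E, H, F, D, A, C]
After 9 (reverse(3, 5)): [G, B, E, D, F, H, A, C]

Answer: no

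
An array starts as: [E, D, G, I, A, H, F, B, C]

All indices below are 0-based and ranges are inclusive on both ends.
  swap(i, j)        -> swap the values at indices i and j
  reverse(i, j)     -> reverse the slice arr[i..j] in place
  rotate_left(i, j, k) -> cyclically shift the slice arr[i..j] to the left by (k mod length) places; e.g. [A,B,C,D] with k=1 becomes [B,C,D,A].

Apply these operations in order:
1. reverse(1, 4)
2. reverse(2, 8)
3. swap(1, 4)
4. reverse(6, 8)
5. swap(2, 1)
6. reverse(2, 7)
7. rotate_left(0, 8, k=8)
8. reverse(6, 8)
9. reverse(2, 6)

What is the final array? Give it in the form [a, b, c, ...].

After 1 (reverse(1, 4)): [E, A, I, G, D, H, F, B, C]
After 2 (reverse(2, 8)): [E, A, C, B, F, H, D, G, I]
After 3 (swap(1, 4)): [E, F, C, B, A, H, D, G, I]
After 4 (reverse(6, 8)): [E, F, C, B, A, H, I, G, D]
After 5 (swap(2, 1)): [E, C, F, B, A, H, I, G, D]
After 6 (reverse(2, 7)): [E, C, G, I, H, A, B, F, D]
After 7 (rotate_left(0, 8, k=8)): [D, E, C, G, I, H, A, B, F]
After 8 (reverse(6, 8)): [D, E, C, G, I, H, F, B, A]
After 9 (reverse(2, 6)): [D, E, F, H, I, G, C, B, A]

Answer: [D, E, F, H, I, G, C, B, A]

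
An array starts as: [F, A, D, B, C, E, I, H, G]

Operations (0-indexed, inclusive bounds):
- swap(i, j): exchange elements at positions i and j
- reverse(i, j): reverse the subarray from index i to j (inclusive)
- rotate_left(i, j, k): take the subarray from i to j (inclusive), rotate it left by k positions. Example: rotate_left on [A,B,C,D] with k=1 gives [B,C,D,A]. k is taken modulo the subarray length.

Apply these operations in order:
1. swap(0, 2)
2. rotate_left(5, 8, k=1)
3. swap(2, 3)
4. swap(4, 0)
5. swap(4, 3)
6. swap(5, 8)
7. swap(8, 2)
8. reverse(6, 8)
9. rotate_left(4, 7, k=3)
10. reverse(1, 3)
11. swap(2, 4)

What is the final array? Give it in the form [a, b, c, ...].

After 1 (swap(0, 2)): [D, A, F, B, C, E, I, H, G]
After 2 (rotate_left(5, 8, k=1)): [D, A, F, B, C, I, H, G, E]
After 3 (swap(2, 3)): [D, A, B, F, C, I, H, G, E]
After 4 (swap(4, 0)): [C, A, B, F, D, I, H, G, E]
After 5 (swap(4, 3)): [C, A, B, D, F, I, H, G, E]
After 6 (swap(5, 8)): [C, A, B, D, F, E, H, G, I]
After 7 (swap(8, 2)): [C, A, I, D, F, E, H, G, B]
After 8 (reverse(6, 8)): [C, A, I, D, F, E, B, G, H]
After 9 (rotate_left(4, 7, k=3)): [C, A, I, D, G, F, E, B, H]
After 10 (reverse(1, 3)): [C, D, I, A, G, F, E, B, H]
After 11 (swap(2, 4)): [C, D, G, A, I, F, E, B, H]

Answer: [C, D, G, A, I, F, E, B, H]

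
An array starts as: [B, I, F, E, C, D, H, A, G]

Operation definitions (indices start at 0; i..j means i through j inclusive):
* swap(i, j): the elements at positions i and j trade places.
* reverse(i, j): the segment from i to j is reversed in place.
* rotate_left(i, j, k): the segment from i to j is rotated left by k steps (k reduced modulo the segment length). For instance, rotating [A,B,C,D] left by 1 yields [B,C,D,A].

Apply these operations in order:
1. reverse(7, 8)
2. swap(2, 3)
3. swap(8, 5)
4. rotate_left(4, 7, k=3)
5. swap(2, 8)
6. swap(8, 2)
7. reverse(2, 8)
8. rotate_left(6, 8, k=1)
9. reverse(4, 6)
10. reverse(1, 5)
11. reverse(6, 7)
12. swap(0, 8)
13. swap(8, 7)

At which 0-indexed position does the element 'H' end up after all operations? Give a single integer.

Answer: 3

Derivation:
After 1 (reverse(7, 8)): [B, I, F, E, C, D, H, G, A]
After 2 (swap(2, 3)): [B, I, E, F, C, D, H, G, A]
After 3 (swap(8, 5)): [B, I, E, F, C, A, H, G, D]
After 4 (rotate_left(4, 7, k=3)): [B, I, E, F, G, C, A, H, D]
After 5 (swap(2, 8)): [B, I, D, F, G, C, A, H, E]
After 6 (swap(8, 2)): [B, I, E, F, G, C, A, H, D]
After 7 (reverse(2, 8)): [B, I, D, H, A, C, G, F, E]
After 8 (rotate_left(6, 8, k=1)): [B, I, D, H, A, C, F, E, G]
After 9 (reverse(4, 6)): [B, I, D, H, F, C, A, E, G]
After 10 (reverse(1, 5)): [B, C, F, H, D, I, A, E, G]
After 11 (reverse(6, 7)): [B, C, F, H, D, I, E, A, G]
After 12 (swap(0, 8)): [G, C, F, H, D, I, E, A, B]
After 13 (swap(8, 7)): [G, C, F, H, D, I, E, B, A]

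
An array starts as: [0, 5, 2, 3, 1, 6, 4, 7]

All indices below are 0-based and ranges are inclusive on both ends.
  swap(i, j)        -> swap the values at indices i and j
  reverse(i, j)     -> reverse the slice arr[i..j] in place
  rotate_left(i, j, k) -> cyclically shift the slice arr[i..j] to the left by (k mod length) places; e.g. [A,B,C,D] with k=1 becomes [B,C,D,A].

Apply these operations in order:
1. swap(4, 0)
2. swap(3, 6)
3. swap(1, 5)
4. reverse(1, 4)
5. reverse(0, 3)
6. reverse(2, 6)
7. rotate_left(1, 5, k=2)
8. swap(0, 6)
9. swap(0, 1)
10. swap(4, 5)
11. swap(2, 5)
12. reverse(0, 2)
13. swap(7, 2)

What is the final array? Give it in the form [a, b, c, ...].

Answer: [4, 0, 7, 1, 3, 6, 2, 5]

Derivation:
After 1 (swap(4, 0)): [1, 5, 2, 3, 0, 6, 4, 7]
After 2 (swap(3, 6)): [1, 5, 2, 4, 0, 6, 3, 7]
After 3 (swap(1, 5)): [1, 6, 2, 4, 0, 5, 3, 7]
After 4 (reverse(1, 4)): [1, 0, 4, 2, 6, 5, 3, 7]
After 5 (reverse(0, 3)): [2, 4, 0, 1, 6, 5, 3, 7]
After 6 (reverse(2, 6)): [2, 4, 3, 5, 6, 1, 0, 7]
After 7 (rotate_left(1, 5, k=2)): [2, 5, 6, 1, 4, 3, 0, 7]
After 8 (swap(0, 6)): [0, 5, 6, 1, 4, 3, 2, 7]
After 9 (swap(0, 1)): [5, 0, 6, 1, 4, 3, 2, 7]
After 10 (swap(4, 5)): [5, 0, 6, 1, 3, 4, 2, 7]
After 11 (swap(2, 5)): [5, 0, 4, 1, 3, 6, 2, 7]
After 12 (reverse(0, 2)): [4, 0, 5, 1, 3, 6, 2, 7]
After 13 (swap(7, 2)): [4, 0, 7, 1, 3, 6, 2, 5]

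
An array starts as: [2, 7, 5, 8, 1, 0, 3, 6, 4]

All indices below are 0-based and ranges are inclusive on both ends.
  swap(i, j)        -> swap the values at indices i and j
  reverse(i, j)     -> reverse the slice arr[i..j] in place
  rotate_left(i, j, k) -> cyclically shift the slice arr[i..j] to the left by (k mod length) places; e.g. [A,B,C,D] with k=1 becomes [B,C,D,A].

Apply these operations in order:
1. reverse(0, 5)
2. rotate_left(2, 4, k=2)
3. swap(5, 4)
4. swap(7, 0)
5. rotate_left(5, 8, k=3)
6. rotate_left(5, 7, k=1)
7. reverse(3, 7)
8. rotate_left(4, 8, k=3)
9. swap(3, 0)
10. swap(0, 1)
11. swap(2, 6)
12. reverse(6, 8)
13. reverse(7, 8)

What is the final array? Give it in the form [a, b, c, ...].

Answer: [1, 4, 3, 6, 8, 0, 2, 7, 5]

Derivation:
After 1 (reverse(0, 5)): [0, 1, 8, 5, 7, 2, 3, 6, 4]
After 2 (rotate_left(2, 4, k=2)): [0, 1, 7, 8, 5, 2, 3, 6, 4]
After 3 (swap(5, 4)): [0, 1, 7, 8, 2, 5, 3, 6, 4]
After 4 (swap(7, 0)): [6, 1, 7, 8, 2, 5, 3, 0, 4]
After 5 (rotate_left(5, 8, k=3)): [6, 1, 7, 8, 2, 4, 5, 3, 0]
After 6 (rotate_left(5, 7, k=1)): [6, 1, 7, 8, 2, 5, 3, 4, 0]
After 7 (reverse(3, 7)): [6, 1, 7, 4, 3, 5, 2, 8, 0]
After 8 (rotate_left(4, 8, k=3)): [6, 1, 7, 4, 8, 0, 3, 5, 2]
After 9 (swap(3, 0)): [4, 1, 7, 6, 8, 0, 3, 5, 2]
After 10 (swap(0, 1)): [1, 4, 7, 6, 8, 0, 3, 5, 2]
After 11 (swap(2, 6)): [1, 4, 3, 6, 8, 0, 7, 5, 2]
After 12 (reverse(6, 8)): [1, 4, 3, 6, 8, 0, 2, 5, 7]
After 13 (reverse(7, 8)): [1, 4, 3, 6, 8, 0, 2, 7, 5]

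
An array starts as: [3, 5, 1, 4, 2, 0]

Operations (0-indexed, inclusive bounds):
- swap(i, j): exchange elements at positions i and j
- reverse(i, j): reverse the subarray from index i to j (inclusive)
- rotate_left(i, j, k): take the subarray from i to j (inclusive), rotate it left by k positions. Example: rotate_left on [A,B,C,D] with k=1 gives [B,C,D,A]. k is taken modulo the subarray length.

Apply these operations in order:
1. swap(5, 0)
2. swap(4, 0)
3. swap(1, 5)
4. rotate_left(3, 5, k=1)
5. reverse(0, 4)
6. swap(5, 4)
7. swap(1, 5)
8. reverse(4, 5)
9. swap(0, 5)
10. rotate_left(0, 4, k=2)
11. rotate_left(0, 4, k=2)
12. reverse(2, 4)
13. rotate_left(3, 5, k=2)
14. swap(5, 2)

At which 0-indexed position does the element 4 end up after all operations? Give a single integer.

Answer: 1

Derivation:
After 1 (swap(5, 0)): [0, 5, 1, 4, 2, 3]
After 2 (swap(4, 0)): [2, 5, 1, 4, 0, 3]
After 3 (swap(1, 5)): [2, 3, 1, 4, 0, 5]
After 4 (rotate_left(3, 5, k=1)): [2, 3, 1, 0, 5, 4]
After 5 (reverse(0, 4)): [5, 0, 1, 3, 2, 4]
After 6 (swap(5, 4)): [5, 0, 1, 3, 4, 2]
After 7 (swap(1, 5)): [5, 2, 1, 3, 4, 0]
After 8 (reverse(4, 5)): [5, 2, 1, 3, 0, 4]
After 9 (swap(0, 5)): [4, 2, 1, 3, 0, 5]
After 10 (rotate_left(0, 4, k=2)): [1, 3, 0, 4, 2, 5]
After 11 (rotate_left(0, 4, k=2)): [0, 4, 2, 1, 3, 5]
After 12 (reverse(2, 4)): [0, 4, 3, 1, 2, 5]
After 13 (rotate_left(3, 5, k=2)): [0, 4, 3, 5, 1, 2]
After 14 (swap(5, 2)): [0, 4, 2, 5, 1, 3]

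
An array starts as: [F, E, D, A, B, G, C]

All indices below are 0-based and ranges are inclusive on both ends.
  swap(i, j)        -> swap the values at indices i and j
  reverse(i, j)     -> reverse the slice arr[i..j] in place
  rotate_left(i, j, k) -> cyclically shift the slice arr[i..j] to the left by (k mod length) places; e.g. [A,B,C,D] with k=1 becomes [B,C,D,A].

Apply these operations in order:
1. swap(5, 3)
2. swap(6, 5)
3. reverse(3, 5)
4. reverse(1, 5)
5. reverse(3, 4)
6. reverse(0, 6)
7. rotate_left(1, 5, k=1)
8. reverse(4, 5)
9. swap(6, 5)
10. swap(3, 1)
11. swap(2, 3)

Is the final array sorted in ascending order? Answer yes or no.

After 1 (swap(5, 3)): [F, E, D, G, B, A, C]
After 2 (swap(6, 5)): [F, E, D, G, B, C, A]
After 3 (reverse(3, 5)): [F, E, D, C, B, G, A]
After 4 (reverse(1, 5)): [F, G, B, C, D, E, A]
After 5 (reverse(3, 4)): [F, G, B, D, C, E, A]
After 6 (reverse(0, 6)): [A, E, C, D, B, G, F]
After 7 (rotate_left(1, 5, k=1)): [A, C, D, B, G, E, F]
After 8 (reverse(4, 5)): [A, C, D, B, E, G, F]
After 9 (swap(6, 5)): [A, C, D, B, E, F, G]
After 10 (swap(3, 1)): [A, B, D, C, E, F, G]
After 11 (swap(2, 3)): [A, B, C, D, E, F, G]

Answer: yes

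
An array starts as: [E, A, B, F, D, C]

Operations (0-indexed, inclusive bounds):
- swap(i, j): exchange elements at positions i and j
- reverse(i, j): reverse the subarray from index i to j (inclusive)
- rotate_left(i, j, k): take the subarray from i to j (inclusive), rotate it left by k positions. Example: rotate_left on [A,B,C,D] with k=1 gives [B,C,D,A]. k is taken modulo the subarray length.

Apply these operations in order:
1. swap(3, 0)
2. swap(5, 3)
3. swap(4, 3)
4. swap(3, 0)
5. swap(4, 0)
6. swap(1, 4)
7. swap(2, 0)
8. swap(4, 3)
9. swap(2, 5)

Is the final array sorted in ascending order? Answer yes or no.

After 1 (swap(3, 0)): [F, A, B, E, D, C]
After 2 (swap(5, 3)): [F, A, B, C, D, E]
After 3 (swap(4, 3)): [F, A, B, D, C, E]
After 4 (swap(3, 0)): [D, A, B, F, C, E]
After 5 (swap(4, 0)): [C, A, B, F, D, E]
After 6 (swap(1, 4)): [C, D, B, F, A, E]
After 7 (swap(2, 0)): [B, D, C, F, A, E]
After 8 (swap(4, 3)): [B, D, C, A, F, E]
After 9 (swap(2, 5)): [B, D, E, A, F, C]

Answer: no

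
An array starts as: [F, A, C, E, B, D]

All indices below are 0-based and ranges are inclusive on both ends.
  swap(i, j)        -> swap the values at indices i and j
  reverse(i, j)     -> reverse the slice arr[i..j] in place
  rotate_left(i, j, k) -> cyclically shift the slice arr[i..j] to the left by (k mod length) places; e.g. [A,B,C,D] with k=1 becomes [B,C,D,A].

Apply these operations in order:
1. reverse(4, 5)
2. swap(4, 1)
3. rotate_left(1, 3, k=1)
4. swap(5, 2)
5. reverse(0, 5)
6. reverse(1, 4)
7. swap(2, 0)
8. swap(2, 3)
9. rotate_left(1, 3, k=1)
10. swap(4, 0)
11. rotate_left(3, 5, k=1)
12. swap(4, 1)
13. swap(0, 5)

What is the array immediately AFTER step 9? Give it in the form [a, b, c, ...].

After 1 (reverse(4, 5)): [F, A, C, E, D, B]
After 2 (swap(4, 1)): [F, D, C, E, A, B]
After 3 (rotate_left(1, 3, k=1)): [F, C, E, D, A, B]
After 4 (swap(5, 2)): [F, C, B, D, A, E]
After 5 (reverse(0, 5)): [E, A, D, B, C, F]
After 6 (reverse(1, 4)): [E, C, B, D, A, F]
After 7 (swap(2, 0)): [B, C, E, D, A, F]
After 8 (swap(2, 3)): [B, C, D, E, A, F]
After 9 (rotate_left(1, 3, k=1)): [B, D, E, C, A, F]

Answer: [B, D, E, C, A, F]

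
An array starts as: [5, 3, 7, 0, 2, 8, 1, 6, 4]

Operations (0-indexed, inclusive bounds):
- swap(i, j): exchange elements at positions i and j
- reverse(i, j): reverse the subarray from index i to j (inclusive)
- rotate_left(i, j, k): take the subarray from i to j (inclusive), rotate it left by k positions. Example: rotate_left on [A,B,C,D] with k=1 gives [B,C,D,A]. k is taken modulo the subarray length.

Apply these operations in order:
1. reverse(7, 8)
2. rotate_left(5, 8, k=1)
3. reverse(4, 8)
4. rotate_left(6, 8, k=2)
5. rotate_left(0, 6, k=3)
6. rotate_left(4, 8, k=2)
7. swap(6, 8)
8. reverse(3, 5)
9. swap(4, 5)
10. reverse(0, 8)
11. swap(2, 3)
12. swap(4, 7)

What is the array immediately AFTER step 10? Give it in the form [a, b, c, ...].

After 1 (reverse(7, 8)): [5, 3, 7, 0, 2, 8, 1, 4, 6]
After 2 (rotate_left(5, 8, k=1)): [5, 3, 7, 0, 2, 1, 4, 6, 8]
After 3 (reverse(4, 8)): [5, 3, 7, 0, 8, 6, 4, 1, 2]
After 4 (rotate_left(6, 8, k=2)): [5, 3, 7, 0, 8, 6, 2, 4, 1]
After 5 (rotate_left(0, 6, k=3)): [0, 8, 6, 2, 5, 3, 7, 4, 1]
After 6 (rotate_left(4, 8, k=2)): [0, 8, 6, 2, 7, 4, 1, 5, 3]
After 7 (swap(6, 8)): [0, 8, 6, 2, 7, 4, 3, 5, 1]
After 8 (reverse(3, 5)): [0, 8, 6, 4, 7, 2, 3, 5, 1]
After 9 (swap(4, 5)): [0, 8, 6, 4, 2, 7, 3, 5, 1]
After 10 (reverse(0, 8)): [1, 5, 3, 7, 2, 4, 6, 8, 0]

Answer: [1, 5, 3, 7, 2, 4, 6, 8, 0]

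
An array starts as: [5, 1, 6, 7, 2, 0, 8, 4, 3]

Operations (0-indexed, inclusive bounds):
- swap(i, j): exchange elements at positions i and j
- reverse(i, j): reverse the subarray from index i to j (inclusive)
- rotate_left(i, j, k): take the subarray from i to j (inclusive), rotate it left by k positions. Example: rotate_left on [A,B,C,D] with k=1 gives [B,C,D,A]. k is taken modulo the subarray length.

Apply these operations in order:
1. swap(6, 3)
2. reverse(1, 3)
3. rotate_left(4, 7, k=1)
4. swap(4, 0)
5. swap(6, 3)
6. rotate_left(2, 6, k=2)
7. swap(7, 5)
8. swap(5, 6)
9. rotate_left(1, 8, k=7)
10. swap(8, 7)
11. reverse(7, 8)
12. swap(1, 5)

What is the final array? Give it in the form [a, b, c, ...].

Answer: [0, 1, 8, 5, 7, 3, 4, 2, 6]

Derivation:
After 1 (swap(6, 3)): [5, 1, 6, 8, 2, 0, 7, 4, 3]
After 2 (reverse(1, 3)): [5, 8, 6, 1, 2, 0, 7, 4, 3]
After 3 (rotate_left(4, 7, k=1)): [5, 8, 6, 1, 0, 7, 4, 2, 3]
After 4 (swap(4, 0)): [0, 8, 6, 1, 5, 7, 4, 2, 3]
After 5 (swap(6, 3)): [0, 8, 6, 4, 5, 7, 1, 2, 3]
After 6 (rotate_left(2, 6, k=2)): [0, 8, 5, 7, 1, 6, 4, 2, 3]
After 7 (swap(7, 5)): [0, 8, 5, 7, 1, 2, 4, 6, 3]
After 8 (swap(5, 6)): [0, 8, 5, 7, 1, 4, 2, 6, 3]
After 9 (rotate_left(1, 8, k=7)): [0, 3, 8, 5, 7, 1, 4, 2, 6]
After 10 (swap(8, 7)): [0, 3, 8, 5, 7, 1, 4, 6, 2]
After 11 (reverse(7, 8)): [0, 3, 8, 5, 7, 1, 4, 2, 6]
After 12 (swap(1, 5)): [0, 1, 8, 5, 7, 3, 4, 2, 6]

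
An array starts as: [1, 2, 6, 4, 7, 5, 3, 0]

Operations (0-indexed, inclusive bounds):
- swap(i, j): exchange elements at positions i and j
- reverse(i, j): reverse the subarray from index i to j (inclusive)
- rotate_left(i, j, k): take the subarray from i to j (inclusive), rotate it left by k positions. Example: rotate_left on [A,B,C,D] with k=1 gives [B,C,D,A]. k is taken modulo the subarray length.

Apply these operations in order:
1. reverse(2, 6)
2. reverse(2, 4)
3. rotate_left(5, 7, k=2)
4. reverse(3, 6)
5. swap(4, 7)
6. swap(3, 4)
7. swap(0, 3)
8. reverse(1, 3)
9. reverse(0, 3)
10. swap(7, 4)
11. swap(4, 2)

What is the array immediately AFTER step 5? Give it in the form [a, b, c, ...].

Answer: [1, 2, 7, 4, 6, 3, 5, 0]

Derivation:
After 1 (reverse(2, 6)): [1, 2, 3, 5, 7, 4, 6, 0]
After 2 (reverse(2, 4)): [1, 2, 7, 5, 3, 4, 6, 0]
After 3 (rotate_left(5, 7, k=2)): [1, 2, 7, 5, 3, 0, 4, 6]
After 4 (reverse(3, 6)): [1, 2, 7, 4, 0, 3, 5, 6]
After 5 (swap(4, 7)): [1, 2, 7, 4, 6, 3, 5, 0]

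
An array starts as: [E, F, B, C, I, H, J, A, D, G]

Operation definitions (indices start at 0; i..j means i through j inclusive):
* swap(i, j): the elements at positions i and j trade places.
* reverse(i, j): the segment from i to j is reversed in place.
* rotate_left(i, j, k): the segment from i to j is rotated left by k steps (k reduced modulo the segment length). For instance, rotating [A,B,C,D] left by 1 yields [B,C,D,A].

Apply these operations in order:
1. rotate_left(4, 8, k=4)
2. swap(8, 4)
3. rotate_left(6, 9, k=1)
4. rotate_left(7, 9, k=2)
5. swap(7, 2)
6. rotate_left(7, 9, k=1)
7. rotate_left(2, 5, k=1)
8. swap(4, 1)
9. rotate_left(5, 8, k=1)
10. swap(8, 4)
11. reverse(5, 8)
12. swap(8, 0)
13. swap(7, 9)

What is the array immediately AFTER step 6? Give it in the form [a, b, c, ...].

Answer: [E, F, H, C, A, I, J, D, G, B]

Derivation:
After 1 (rotate_left(4, 8, k=4)): [E, F, B, C, D, I, H, J, A, G]
After 2 (swap(8, 4)): [E, F, B, C, A, I, H, J, D, G]
After 3 (rotate_left(6, 9, k=1)): [E, F, B, C, A, I, J, D, G, H]
After 4 (rotate_left(7, 9, k=2)): [E, F, B, C, A, I, J, H, D, G]
After 5 (swap(7, 2)): [E, F, H, C, A, I, J, B, D, G]
After 6 (rotate_left(7, 9, k=1)): [E, F, H, C, A, I, J, D, G, B]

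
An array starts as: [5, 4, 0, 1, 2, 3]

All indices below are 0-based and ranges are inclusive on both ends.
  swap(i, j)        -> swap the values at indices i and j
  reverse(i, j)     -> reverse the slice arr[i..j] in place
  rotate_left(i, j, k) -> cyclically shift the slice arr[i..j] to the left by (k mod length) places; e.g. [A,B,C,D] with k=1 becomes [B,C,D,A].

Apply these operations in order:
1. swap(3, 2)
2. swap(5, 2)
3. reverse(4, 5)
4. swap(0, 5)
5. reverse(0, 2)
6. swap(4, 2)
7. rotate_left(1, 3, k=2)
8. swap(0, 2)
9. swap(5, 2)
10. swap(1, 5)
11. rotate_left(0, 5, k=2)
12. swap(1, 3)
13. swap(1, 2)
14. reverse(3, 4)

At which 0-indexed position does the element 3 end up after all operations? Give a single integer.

Answer: 5

Derivation:
After 1 (swap(3, 2)): [5, 4, 1, 0, 2, 3]
After 2 (swap(5, 2)): [5, 4, 3, 0, 2, 1]
After 3 (reverse(4, 5)): [5, 4, 3, 0, 1, 2]
After 4 (swap(0, 5)): [2, 4, 3, 0, 1, 5]
After 5 (reverse(0, 2)): [3, 4, 2, 0, 1, 5]
After 6 (swap(4, 2)): [3, 4, 1, 0, 2, 5]
After 7 (rotate_left(1, 3, k=2)): [3, 0, 4, 1, 2, 5]
After 8 (swap(0, 2)): [4, 0, 3, 1, 2, 5]
After 9 (swap(5, 2)): [4, 0, 5, 1, 2, 3]
After 10 (swap(1, 5)): [4, 3, 5, 1, 2, 0]
After 11 (rotate_left(0, 5, k=2)): [5, 1, 2, 0, 4, 3]
After 12 (swap(1, 3)): [5, 0, 2, 1, 4, 3]
After 13 (swap(1, 2)): [5, 2, 0, 1, 4, 3]
After 14 (reverse(3, 4)): [5, 2, 0, 4, 1, 3]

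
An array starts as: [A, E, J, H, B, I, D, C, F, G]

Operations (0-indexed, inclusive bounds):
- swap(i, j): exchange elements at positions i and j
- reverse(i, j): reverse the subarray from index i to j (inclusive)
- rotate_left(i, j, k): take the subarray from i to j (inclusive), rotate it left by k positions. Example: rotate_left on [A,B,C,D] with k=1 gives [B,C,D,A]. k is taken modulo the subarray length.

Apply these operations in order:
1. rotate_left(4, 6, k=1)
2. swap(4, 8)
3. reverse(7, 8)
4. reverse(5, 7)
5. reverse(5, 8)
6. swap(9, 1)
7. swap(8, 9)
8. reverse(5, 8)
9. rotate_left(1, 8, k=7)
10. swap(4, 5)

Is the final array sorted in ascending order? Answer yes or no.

After 1 (rotate_left(4, 6, k=1)): [A, E, J, H, I, D, B, C, F, G]
After 2 (swap(4, 8)): [A, E, J, H, F, D, B, C, I, G]
After 3 (reverse(7, 8)): [A, E, J, H, F, D, B, I, C, G]
After 4 (reverse(5, 7)): [A, E, J, H, F, I, B, D, C, G]
After 5 (reverse(5, 8)): [A, E, J, H, F, C, D, B, I, G]
After 6 (swap(9, 1)): [A, G, J, H, F, C, D, B, I, E]
After 7 (swap(8, 9)): [A, G, J, H, F, C, D, B, E, I]
After 8 (reverse(5, 8)): [A, G, J, H, F, E, B, D, C, I]
After 9 (rotate_left(1, 8, k=7)): [A, C, G, J, H, F, E, B, D, I]
After 10 (swap(4, 5)): [A, C, G, J, F, H, E, B, D, I]

Answer: no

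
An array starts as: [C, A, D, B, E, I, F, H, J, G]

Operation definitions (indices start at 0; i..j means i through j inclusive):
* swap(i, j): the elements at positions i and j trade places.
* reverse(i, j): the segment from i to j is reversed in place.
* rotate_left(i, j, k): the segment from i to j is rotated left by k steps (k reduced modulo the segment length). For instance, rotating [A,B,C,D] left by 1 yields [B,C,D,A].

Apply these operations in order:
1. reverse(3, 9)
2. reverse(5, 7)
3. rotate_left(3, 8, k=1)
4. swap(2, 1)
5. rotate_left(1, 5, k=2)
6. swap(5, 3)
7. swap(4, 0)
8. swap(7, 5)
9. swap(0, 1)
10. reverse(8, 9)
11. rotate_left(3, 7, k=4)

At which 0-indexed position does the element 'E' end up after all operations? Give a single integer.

After 1 (reverse(3, 9)): [C, A, D, G, J, H, F, I, E, B]
After 2 (reverse(5, 7)): [C, A, D, G, J, I, F, H, E, B]
After 3 (rotate_left(3, 8, k=1)): [C, A, D, J, I, F, H, E, G, B]
After 4 (swap(2, 1)): [C, D, A, J, I, F, H, E, G, B]
After 5 (rotate_left(1, 5, k=2)): [C, J, I, F, D, A, H, E, G, B]
After 6 (swap(5, 3)): [C, J, I, A, D, F, H, E, G, B]
After 7 (swap(4, 0)): [D, J, I, A, C, F, H, E, G, B]
After 8 (swap(7, 5)): [D, J, I, A, C, E, H, F, G, B]
After 9 (swap(0, 1)): [J, D, I, A, C, E, H, F, G, B]
After 10 (reverse(8, 9)): [J, D, I, A, C, E, H, F, B, G]
After 11 (rotate_left(3, 7, k=4)): [J, D, I, F, A, C, E, H, B, G]

Answer: 6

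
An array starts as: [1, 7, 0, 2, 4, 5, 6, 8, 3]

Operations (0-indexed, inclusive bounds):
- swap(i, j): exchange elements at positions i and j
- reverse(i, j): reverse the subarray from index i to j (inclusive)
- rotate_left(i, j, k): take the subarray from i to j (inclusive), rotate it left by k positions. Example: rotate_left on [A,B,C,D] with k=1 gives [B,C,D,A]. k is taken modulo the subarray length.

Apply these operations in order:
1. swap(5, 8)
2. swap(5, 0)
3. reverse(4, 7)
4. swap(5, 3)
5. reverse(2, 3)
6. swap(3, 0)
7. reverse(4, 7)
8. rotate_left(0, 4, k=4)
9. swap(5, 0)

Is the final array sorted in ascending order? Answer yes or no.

Answer: no

Derivation:
After 1 (swap(5, 8)): [1, 7, 0, 2, 4, 3, 6, 8, 5]
After 2 (swap(5, 0)): [3, 7, 0, 2, 4, 1, 6, 8, 5]
After 3 (reverse(4, 7)): [3, 7, 0, 2, 8, 6, 1, 4, 5]
After 4 (swap(5, 3)): [3, 7, 0, 6, 8, 2, 1, 4, 5]
After 5 (reverse(2, 3)): [3, 7, 6, 0, 8, 2, 1, 4, 5]
After 6 (swap(3, 0)): [0, 7, 6, 3, 8, 2, 1, 4, 5]
After 7 (reverse(4, 7)): [0, 7, 6, 3, 4, 1, 2, 8, 5]
After 8 (rotate_left(0, 4, k=4)): [4, 0, 7, 6, 3, 1, 2, 8, 5]
After 9 (swap(5, 0)): [1, 0, 7, 6, 3, 4, 2, 8, 5]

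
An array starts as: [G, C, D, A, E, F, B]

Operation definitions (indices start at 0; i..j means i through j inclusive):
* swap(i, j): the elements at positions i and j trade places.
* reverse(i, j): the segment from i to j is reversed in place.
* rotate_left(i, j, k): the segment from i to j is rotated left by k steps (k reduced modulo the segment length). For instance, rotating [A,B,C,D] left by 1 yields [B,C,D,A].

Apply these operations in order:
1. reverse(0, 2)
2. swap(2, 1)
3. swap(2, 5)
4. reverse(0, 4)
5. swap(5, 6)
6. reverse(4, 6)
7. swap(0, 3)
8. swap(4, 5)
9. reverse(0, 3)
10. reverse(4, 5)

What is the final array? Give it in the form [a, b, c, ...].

Answer: [E, F, A, G, C, B, D]

Derivation:
After 1 (reverse(0, 2)): [D, C, G, A, E, F, B]
After 2 (swap(2, 1)): [D, G, C, A, E, F, B]
After 3 (swap(2, 5)): [D, G, F, A, E, C, B]
After 4 (reverse(0, 4)): [E, A, F, G, D, C, B]
After 5 (swap(5, 6)): [E, A, F, G, D, B, C]
After 6 (reverse(4, 6)): [E, A, F, G, C, B, D]
After 7 (swap(0, 3)): [G, A, F, E, C, B, D]
After 8 (swap(4, 5)): [G, A, F, E, B, C, D]
After 9 (reverse(0, 3)): [E, F, A, G, B, C, D]
After 10 (reverse(4, 5)): [E, F, A, G, C, B, D]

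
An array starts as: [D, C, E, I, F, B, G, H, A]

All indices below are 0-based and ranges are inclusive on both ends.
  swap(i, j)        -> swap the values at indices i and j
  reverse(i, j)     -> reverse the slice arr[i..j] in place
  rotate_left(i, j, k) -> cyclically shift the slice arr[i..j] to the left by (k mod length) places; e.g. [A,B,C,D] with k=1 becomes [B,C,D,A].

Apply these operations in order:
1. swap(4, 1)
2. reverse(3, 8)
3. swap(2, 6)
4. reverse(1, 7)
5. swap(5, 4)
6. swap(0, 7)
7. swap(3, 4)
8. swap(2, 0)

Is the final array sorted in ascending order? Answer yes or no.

After 1 (swap(4, 1)): [D, F, E, I, C, B, G, H, A]
After 2 (reverse(3, 8)): [D, F, E, A, H, G, B, C, I]
After 3 (swap(2, 6)): [D, F, B, A, H, G, E, C, I]
After 4 (reverse(1, 7)): [D, C, E, G, H, A, B, F, I]
After 5 (swap(5, 4)): [D, C, E, G, A, H, B, F, I]
After 6 (swap(0, 7)): [F, C, E, G, A, H, B, D, I]
After 7 (swap(3, 4)): [F, C, E, A, G, H, B, D, I]
After 8 (swap(2, 0)): [E, C, F, A, G, H, B, D, I]

Answer: no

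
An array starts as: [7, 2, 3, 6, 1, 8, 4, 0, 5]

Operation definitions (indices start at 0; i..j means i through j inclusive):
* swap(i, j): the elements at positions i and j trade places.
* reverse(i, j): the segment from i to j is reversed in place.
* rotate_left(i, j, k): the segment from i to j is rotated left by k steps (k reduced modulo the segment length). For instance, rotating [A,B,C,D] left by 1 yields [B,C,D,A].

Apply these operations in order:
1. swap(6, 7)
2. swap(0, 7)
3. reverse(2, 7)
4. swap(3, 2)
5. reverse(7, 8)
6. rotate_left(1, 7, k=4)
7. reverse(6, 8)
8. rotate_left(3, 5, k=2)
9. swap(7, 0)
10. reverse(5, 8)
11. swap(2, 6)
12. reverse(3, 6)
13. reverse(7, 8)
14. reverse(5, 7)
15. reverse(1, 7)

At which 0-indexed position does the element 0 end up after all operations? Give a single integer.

Answer: 2

Derivation:
After 1 (swap(6, 7)): [7, 2, 3, 6, 1, 8, 0, 4, 5]
After 2 (swap(0, 7)): [4, 2, 3, 6, 1, 8, 0, 7, 5]
After 3 (reverse(2, 7)): [4, 2, 7, 0, 8, 1, 6, 3, 5]
After 4 (swap(3, 2)): [4, 2, 0, 7, 8, 1, 6, 3, 5]
After 5 (reverse(7, 8)): [4, 2, 0, 7, 8, 1, 6, 5, 3]
After 6 (rotate_left(1, 7, k=4)): [4, 1, 6, 5, 2, 0, 7, 8, 3]
After 7 (reverse(6, 8)): [4, 1, 6, 5, 2, 0, 3, 8, 7]
After 8 (rotate_left(3, 5, k=2)): [4, 1, 6, 0, 5, 2, 3, 8, 7]
After 9 (swap(7, 0)): [8, 1, 6, 0, 5, 2, 3, 4, 7]
After 10 (reverse(5, 8)): [8, 1, 6, 0, 5, 7, 4, 3, 2]
After 11 (swap(2, 6)): [8, 1, 4, 0, 5, 7, 6, 3, 2]
After 12 (reverse(3, 6)): [8, 1, 4, 6, 7, 5, 0, 3, 2]
After 13 (reverse(7, 8)): [8, 1, 4, 6, 7, 5, 0, 2, 3]
After 14 (reverse(5, 7)): [8, 1, 4, 6, 7, 2, 0, 5, 3]
After 15 (reverse(1, 7)): [8, 5, 0, 2, 7, 6, 4, 1, 3]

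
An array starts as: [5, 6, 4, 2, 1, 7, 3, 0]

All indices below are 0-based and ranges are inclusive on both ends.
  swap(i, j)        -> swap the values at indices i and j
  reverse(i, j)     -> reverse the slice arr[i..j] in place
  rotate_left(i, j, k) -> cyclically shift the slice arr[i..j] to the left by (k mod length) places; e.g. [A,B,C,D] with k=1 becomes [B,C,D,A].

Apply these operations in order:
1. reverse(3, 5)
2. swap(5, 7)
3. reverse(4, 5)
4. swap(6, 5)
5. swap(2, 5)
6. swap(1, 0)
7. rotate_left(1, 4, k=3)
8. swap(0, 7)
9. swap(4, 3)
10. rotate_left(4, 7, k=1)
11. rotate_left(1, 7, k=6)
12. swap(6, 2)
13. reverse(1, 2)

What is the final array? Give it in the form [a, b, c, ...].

Answer: [2, 1, 3, 5, 7, 4, 0, 6]

Derivation:
After 1 (reverse(3, 5)): [5, 6, 4, 7, 1, 2, 3, 0]
After 2 (swap(5, 7)): [5, 6, 4, 7, 1, 0, 3, 2]
After 3 (reverse(4, 5)): [5, 6, 4, 7, 0, 1, 3, 2]
After 4 (swap(6, 5)): [5, 6, 4, 7, 0, 3, 1, 2]
After 5 (swap(2, 5)): [5, 6, 3, 7, 0, 4, 1, 2]
After 6 (swap(1, 0)): [6, 5, 3, 7, 0, 4, 1, 2]
After 7 (rotate_left(1, 4, k=3)): [6, 0, 5, 3, 7, 4, 1, 2]
After 8 (swap(0, 7)): [2, 0, 5, 3, 7, 4, 1, 6]
After 9 (swap(4, 3)): [2, 0, 5, 7, 3, 4, 1, 6]
After 10 (rotate_left(4, 7, k=1)): [2, 0, 5, 7, 4, 1, 6, 3]
After 11 (rotate_left(1, 7, k=6)): [2, 3, 0, 5, 7, 4, 1, 6]
After 12 (swap(6, 2)): [2, 3, 1, 5, 7, 4, 0, 6]
After 13 (reverse(1, 2)): [2, 1, 3, 5, 7, 4, 0, 6]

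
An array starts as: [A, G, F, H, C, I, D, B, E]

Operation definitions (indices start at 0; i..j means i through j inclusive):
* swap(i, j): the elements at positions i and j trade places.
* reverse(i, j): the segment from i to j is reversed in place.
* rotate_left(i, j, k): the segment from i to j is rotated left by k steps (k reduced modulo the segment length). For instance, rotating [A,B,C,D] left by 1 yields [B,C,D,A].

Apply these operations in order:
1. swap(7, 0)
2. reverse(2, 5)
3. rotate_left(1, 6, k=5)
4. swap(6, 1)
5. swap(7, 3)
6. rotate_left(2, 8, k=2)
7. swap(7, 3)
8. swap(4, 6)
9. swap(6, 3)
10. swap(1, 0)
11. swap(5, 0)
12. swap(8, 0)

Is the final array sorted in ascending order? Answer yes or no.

Answer: yes

Derivation:
After 1 (swap(7, 0)): [B, G, F, H, C, I, D, A, E]
After 2 (reverse(2, 5)): [B, G, I, C, H, F, D, A, E]
After 3 (rotate_left(1, 6, k=5)): [B, D, G, I, C, H, F, A, E]
After 4 (swap(6, 1)): [B, F, G, I, C, H, D, A, E]
After 5 (swap(7, 3)): [B, F, G, A, C, H, D, I, E]
After 6 (rotate_left(2, 8, k=2)): [B, F, C, H, D, I, E, G, A]
After 7 (swap(7, 3)): [B, F, C, G, D, I, E, H, A]
After 8 (swap(4, 6)): [B, F, C, G, E, I, D, H, A]
After 9 (swap(6, 3)): [B, F, C, D, E, I, G, H, A]
After 10 (swap(1, 0)): [F, B, C, D, E, I, G, H, A]
After 11 (swap(5, 0)): [I, B, C, D, E, F, G, H, A]
After 12 (swap(8, 0)): [A, B, C, D, E, F, G, H, I]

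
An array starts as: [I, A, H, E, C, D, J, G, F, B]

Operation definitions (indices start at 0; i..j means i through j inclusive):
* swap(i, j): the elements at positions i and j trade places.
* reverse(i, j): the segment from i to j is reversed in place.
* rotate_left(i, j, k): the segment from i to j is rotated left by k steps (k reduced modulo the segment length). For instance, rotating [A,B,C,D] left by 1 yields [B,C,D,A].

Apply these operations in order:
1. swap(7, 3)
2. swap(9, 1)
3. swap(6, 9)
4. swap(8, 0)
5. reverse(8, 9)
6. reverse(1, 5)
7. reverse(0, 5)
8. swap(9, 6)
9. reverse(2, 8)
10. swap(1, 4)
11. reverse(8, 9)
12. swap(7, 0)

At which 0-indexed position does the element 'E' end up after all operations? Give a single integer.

After 1 (swap(7, 3)): [I, A, H, G, C, D, J, E, F, B]
After 2 (swap(9, 1)): [I, B, H, G, C, D, J, E, F, A]
After 3 (swap(6, 9)): [I, B, H, G, C, D, A, E, F, J]
After 4 (swap(8, 0)): [F, B, H, G, C, D, A, E, I, J]
After 5 (reverse(8, 9)): [F, B, H, G, C, D, A, E, J, I]
After 6 (reverse(1, 5)): [F, D, C, G, H, B, A, E, J, I]
After 7 (reverse(0, 5)): [B, H, G, C, D, F, A, E, J, I]
After 8 (swap(9, 6)): [B, H, G, C, D, F, I, E, J, A]
After 9 (reverse(2, 8)): [B, H, J, E, I, F, D, C, G, A]
After 10 (swap(1, 4)): [B, I, J, E, H, F, D, C, G, A]
After 11 (reverse(8, 9)): [B, I, J, E, H, F, D, C, A, G]
After 12 (swap(7, 0)): [C, I, J, E, H, F, D, B, A, G]

Answer: 3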